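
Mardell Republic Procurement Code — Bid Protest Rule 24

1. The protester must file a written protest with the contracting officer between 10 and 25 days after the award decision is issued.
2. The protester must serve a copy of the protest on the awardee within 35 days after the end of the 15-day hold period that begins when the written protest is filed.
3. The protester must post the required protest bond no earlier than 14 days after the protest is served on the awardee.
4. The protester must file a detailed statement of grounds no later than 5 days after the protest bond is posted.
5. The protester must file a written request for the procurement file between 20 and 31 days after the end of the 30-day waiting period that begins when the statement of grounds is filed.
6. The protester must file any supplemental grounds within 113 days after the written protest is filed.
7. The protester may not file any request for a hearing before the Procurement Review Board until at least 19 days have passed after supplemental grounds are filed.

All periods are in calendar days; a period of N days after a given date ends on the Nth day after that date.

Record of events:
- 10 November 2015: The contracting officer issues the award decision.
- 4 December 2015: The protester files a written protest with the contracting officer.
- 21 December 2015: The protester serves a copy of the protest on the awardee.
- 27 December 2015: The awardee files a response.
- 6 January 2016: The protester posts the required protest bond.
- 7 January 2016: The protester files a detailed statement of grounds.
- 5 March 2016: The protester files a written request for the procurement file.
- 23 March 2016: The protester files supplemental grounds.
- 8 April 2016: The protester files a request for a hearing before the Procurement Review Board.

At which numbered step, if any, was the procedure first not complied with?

Step 1: the window is 10–25 days after 10 November 2015 (when the award decision is issued), so 20 November 2015 through 5 December 2015; 4 December 2015 falls inside that range.
Step 2: 35 days after 19 December 2015 (end of the 15-day hold period, which began when the written protest is filed on 4 December 2015) is 23 January 2016; 21 December 2015 is within that limit.
Step 3: the earliest permitted date is 14 days after 21 December 2015 (when the protest is served on the awardee), i.e. 4 January 2016; done 6 January 2016, after the minimum wait.
Step 4: 5 days after 6 January 2016 (when the protest bond is posted) is 11 January 2016; done 7 January 2016 — timely.
Step 5: the window is 20–31 days after 6 February 2016 (end of the 30-day waiting period, which began when the statement of grounds is filed on 7 January 2016), so 26 February 2016 through 8 March 2016; done 5 March 2016, which is between those dates.
Step 6: 113 days after 4 December 2015 (when the written protest is filed) is 26 March 2016; 23 March 2016 is within that limit.
Step 7: the earliest permitted date is 19 days after 23 March 2016 (when supplemental grounds are filed), i.e. 11 April 2016; acted on 8 April 2016, 3 days prematurely.

Step 7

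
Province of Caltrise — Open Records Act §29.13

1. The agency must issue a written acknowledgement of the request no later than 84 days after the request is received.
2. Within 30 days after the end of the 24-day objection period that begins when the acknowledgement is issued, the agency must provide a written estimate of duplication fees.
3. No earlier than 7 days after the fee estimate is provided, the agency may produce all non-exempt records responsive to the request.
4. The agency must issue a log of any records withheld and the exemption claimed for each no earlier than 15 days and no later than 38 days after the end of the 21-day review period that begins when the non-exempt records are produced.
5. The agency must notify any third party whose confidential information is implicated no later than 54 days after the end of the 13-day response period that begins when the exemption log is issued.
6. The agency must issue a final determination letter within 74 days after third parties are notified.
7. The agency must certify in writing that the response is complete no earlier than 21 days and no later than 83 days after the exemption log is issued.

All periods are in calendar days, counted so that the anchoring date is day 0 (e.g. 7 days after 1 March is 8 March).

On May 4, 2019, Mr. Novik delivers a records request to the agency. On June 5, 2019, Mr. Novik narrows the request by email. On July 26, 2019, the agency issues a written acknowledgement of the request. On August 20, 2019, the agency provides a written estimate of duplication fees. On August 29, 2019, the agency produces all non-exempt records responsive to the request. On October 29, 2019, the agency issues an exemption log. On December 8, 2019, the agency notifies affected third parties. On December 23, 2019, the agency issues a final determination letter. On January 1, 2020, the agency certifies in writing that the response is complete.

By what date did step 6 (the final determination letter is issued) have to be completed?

February 20, 2020

Step 6 runs from December 8, 2019, when third parties are notified. 74 days after December 8, 2019 is February 20, 2020.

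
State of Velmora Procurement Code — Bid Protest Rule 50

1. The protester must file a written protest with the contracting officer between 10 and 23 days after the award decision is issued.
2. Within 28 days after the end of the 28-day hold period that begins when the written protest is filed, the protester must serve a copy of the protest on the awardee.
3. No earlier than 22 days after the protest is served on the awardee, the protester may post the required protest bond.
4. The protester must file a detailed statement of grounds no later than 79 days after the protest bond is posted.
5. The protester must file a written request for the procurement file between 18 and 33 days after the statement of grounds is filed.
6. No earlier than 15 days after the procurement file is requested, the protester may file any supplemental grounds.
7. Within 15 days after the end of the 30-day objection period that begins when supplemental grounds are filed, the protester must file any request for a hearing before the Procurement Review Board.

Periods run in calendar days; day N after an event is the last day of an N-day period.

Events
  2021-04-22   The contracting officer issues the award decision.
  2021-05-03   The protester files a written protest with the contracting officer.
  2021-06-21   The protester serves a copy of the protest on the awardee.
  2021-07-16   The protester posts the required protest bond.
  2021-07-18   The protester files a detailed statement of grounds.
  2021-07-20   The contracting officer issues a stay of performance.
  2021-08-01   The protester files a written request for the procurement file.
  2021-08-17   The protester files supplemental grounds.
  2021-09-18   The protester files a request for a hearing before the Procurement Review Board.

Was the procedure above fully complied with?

No

Step 1: the window is 10–23 days after 2021-04-22 (when the award decision is issued), so 2021-05-02 through 2021-05-15; done 2021-05-03, which is between those dates.
Step 2: 28 days after 2021-05-31 (end of the 28-day hold period, which began when the written protest is filed on 2021-05-03) is 2021-06-28; 2021-06-21 is within that limit.
Step 3: the earliest permitted date is 22 days after 2021-06-21 (when the protest is served on the awardee), i.e. 2021-07-13; done 2021-07-16, after the minimum wait.
Step 4: 79 days after 2021-07-16 (when the protest bond is posted) is 2021-10-03; done 2021-07-18 — timely.
Step 5: the window is 18–33 days after 2021-07-18 (when the statement of grounds is filed), so 2021-08-05 through 2021-08-20; done 2021-08-01 — 4 days before the window opened.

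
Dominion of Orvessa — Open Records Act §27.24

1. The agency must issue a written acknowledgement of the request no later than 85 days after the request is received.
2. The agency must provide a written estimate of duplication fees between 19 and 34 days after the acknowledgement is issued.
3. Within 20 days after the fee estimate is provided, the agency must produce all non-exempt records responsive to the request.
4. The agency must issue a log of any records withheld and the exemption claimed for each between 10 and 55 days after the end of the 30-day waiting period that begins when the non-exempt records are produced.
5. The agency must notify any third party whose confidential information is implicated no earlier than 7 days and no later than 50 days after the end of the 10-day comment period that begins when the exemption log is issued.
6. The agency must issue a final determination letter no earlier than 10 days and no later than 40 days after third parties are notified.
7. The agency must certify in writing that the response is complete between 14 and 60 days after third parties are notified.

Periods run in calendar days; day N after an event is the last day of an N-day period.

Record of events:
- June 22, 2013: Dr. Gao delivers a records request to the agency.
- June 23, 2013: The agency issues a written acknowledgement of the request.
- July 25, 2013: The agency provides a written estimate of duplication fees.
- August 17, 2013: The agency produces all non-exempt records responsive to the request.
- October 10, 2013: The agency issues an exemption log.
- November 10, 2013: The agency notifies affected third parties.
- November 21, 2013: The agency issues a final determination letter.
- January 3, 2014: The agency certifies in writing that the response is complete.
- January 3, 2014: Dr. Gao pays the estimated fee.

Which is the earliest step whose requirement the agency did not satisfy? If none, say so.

Step 3

(1) due by June 22, 2013 + 85 days = September 15, 2013; June 23, 2013 is within that limit.
(2) the permitted window runs from June 23, 2013 + 19 = July 12, 2013 to June 23, 2013 + 34 = July 27, 2013; done July 25, 2013, which is between those dates.
(3) due by July 25, 2013 + 20 days = August 14, 2013; not done until August 17, 2013, 3 days after the deadline.
No need to go further; step 3 was not satisfied.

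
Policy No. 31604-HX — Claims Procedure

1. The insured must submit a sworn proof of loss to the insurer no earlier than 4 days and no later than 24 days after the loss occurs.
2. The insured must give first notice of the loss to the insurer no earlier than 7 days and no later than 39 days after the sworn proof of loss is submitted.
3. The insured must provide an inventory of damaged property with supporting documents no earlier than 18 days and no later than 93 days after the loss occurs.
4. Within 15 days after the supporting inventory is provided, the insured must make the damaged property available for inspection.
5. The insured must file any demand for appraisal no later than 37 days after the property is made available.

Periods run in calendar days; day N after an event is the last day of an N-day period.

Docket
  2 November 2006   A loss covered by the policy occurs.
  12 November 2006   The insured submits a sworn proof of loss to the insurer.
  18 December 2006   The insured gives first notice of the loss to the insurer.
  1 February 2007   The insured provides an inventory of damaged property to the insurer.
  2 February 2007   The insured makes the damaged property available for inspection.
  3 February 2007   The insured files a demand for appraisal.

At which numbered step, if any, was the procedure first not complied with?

Step 1: the window is 4–24 days after 2 November 2006 (when the loss occurs), so 6 November 2006 through 26 November 2006; done 12 November 2006 — within the window.
Step 2: the window is 7–39 days after 12 November 2006 (when the sworn proof of loss is submitted), so 19 November 2006 through 21 December 2006; done 18 December 2006 — within the window.
Step 3: the window is 18–93 days after 2 November 2006 (when the loss occurs), so 20 November 2006 through 3 February 2007; 1 February 2007 falls inside that range.
Step 4: 15 days after 1 February 2007 (when the supporting inventory is provided) is 16 February 2007; 2 February 2007 is within that limit.
Step 5: 37 days after 2 February 2007 (when the property is made available) is 11 March 2007; done 3 February 2007 — timely.

None — every step was satisfied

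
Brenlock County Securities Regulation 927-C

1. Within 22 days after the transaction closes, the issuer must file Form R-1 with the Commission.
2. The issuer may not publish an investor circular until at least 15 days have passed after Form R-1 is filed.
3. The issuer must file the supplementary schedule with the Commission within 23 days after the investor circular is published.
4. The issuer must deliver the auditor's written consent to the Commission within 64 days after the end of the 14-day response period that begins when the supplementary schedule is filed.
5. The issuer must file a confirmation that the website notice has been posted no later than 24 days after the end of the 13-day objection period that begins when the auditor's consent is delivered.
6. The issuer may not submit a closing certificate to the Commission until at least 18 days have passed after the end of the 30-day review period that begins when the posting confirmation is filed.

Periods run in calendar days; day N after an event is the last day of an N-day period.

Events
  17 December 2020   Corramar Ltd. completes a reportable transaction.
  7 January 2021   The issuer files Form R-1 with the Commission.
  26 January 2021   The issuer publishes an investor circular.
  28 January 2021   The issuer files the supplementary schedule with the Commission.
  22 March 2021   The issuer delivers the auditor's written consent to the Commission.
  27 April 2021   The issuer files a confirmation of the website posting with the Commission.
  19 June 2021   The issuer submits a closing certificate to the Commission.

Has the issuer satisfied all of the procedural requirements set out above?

Step 1: 22 days after 17 December 2020 (when the transaction closes) is 8 January 2021; completed 7 January 2021, before the deadline.
Step 2: the earliest permitted date is 15 days after 7 January 2021 (when Form R-1 is filed), i.e. 22 January 2021; 26 January 2021 is on or after that date.
Step 3: 23 days after 26 January 2021 (when the investor circular is published) is 18 February 2021; done 28 January 2021 — timely.
Step 4: 64 days after 11 February 2021 (end of the 14-day response period, which began when the supplementary schedule is filed on 28 January 2021) is 16 April 2021; 22 March 2021 is within that limit.
Step 5: 24 days after 4 April 2021 (end of the 13-day objection period, which began when the auditor's consent is delivered on 22 March 2021) is 28 April 2021; 27 April 2021 is within that limit.
Step 6: the earliest permitted date is 18 days after 27 May 2021 (end of the 30-day review period, which began when the posting confirmation is filed on 27 April 2021), i.e. 14 June 2021; done 19 June 2021, after the minimum wait.

Yes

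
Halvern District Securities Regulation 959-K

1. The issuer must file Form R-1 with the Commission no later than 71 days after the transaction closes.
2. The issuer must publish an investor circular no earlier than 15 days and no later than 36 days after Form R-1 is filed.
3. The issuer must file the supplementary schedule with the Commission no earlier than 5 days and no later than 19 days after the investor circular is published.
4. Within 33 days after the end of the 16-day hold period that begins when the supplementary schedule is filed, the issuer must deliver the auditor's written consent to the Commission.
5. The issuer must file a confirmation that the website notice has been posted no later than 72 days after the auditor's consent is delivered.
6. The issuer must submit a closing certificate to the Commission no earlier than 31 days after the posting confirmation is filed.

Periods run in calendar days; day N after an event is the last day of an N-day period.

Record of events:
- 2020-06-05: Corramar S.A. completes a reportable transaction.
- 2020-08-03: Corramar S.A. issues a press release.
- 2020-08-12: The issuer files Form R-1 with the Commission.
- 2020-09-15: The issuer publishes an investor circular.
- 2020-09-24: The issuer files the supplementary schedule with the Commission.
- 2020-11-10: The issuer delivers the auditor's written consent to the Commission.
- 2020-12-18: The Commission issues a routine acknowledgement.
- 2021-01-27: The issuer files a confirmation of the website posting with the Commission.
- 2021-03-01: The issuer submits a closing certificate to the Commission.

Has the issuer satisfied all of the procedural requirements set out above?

No

(1) due by 2020-06-05 + 71 days = 2020-08-15; 2020-08-12 is within that limit.
(2) the permitted window runs from 2020-08-12 + 15 = 2020-08-27 to 2020-08-12 + 36 = 2020-09-17; done 2020-09-15 — within the window.
(3) the permitted window runs from 2020-09-15 + 5 = 2020-09-20 to 2020-09-15 + 19 = 2020-10-04; done 2020-09-24, which is between those dates.
(4) due by 2020-10-10 + 33 days = 2020-11-12; completed 2020-11-10, before the deadline.
(5) due by 2020-11-10 + 72 days = 2021-01-21; 2021-01-27 misses that deadline by 6 days.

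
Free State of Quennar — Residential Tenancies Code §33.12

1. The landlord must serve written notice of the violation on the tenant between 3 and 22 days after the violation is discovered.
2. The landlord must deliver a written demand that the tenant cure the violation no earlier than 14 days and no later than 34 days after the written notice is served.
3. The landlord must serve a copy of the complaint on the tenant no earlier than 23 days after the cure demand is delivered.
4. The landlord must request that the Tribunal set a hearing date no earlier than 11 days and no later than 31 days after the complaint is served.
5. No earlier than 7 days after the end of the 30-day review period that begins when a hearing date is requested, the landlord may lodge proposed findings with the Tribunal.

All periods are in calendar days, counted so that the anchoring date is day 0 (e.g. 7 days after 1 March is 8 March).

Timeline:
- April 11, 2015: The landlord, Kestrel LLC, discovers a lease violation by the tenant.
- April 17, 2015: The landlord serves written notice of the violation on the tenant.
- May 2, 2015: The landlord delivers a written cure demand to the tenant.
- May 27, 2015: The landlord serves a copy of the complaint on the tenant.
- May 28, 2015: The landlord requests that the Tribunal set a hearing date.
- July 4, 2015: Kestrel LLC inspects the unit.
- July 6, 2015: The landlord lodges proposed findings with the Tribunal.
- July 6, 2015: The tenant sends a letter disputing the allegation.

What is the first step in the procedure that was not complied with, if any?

Step 1 — 3 and 22 days from April 11, 2015 (when the violation is discovered) are April 14, 2015 and May 3, 2015 respectively; done April 17, 2015, which is between those dates.
Step 2 — 14 and 34 days from April 17, 2015 (when the written notice is served) are May 1, 2015 and May 21, 2015 respectively; done May 2, 2015, which is between those dates.
Step 3 — must wait 23 days from May 2, 2015 (when the cure demand is delivered), so not before May 25, 2015; May 27, 2015 is on or after that date.
Step 4 — 11 and 31 days from May 27, 2015 (when the complaint is served) are June 7, 2015 and June 27, 2015 respectively; May 28, 2015 is 10 days too early.

Step 4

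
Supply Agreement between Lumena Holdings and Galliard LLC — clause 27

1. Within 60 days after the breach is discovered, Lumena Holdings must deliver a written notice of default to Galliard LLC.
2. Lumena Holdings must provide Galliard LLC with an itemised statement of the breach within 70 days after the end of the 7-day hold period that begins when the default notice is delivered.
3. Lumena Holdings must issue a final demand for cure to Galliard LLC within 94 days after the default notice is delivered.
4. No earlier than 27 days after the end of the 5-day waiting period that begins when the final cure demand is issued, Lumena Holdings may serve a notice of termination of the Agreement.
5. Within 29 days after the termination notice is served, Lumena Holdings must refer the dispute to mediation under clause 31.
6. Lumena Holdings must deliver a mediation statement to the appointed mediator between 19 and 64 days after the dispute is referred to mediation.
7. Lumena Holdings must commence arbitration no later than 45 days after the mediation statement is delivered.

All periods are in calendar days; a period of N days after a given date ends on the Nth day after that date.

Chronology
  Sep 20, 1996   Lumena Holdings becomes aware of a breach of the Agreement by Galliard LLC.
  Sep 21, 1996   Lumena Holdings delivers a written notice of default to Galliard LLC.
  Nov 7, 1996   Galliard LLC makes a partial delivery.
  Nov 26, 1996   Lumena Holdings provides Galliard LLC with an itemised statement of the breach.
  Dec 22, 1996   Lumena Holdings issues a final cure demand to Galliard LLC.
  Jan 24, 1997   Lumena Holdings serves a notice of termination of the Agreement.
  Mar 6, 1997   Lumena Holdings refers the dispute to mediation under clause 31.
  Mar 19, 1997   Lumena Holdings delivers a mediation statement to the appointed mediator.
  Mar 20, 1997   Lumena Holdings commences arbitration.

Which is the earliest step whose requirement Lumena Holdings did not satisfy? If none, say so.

(1) due by Sep 20, 1996 + 60 days = Nov 19, 1996; done Sep 21, 1996 — timely.
(2) due by Sep 28, 1996 + 70 days = Dec 7, 1996; Nov 26, 1996 is within that limit.
(3) due by Sep 21, 1996 + 94 days = Dec 24, 1996; done Dec 22, 1996 — timely.
(4) permitted from Dec 27, 1996 + 27 days = Jan 23, 1997 onward; Jan 24, 1997 is on or after that date.
(5) due by Jan 24, 1997 + 29 days = Feb 22, 1997; not done until Mar 6, 1997, 12 days after the deadline.

Step 5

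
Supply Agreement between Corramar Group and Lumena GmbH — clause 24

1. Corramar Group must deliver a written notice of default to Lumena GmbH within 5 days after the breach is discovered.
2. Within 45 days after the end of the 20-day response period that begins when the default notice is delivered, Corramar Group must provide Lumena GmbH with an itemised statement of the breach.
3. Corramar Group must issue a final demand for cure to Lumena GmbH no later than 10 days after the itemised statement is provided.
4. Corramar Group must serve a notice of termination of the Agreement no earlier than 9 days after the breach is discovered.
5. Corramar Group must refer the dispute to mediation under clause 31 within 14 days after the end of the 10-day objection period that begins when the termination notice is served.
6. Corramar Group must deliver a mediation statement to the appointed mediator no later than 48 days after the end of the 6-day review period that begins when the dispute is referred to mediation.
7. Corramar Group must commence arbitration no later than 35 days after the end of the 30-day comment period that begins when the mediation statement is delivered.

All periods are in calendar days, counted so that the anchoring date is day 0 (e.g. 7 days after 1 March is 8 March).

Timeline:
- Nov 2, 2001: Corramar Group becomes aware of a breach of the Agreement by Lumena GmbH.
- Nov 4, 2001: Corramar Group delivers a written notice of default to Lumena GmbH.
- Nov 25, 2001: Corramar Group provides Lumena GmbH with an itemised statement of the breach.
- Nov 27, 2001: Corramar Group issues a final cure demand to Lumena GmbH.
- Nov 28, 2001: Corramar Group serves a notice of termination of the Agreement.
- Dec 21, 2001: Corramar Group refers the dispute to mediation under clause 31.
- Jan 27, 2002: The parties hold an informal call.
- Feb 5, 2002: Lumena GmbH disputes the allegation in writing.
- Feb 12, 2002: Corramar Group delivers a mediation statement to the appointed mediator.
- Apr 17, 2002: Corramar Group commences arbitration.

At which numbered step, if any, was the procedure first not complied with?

(1) due by Nov 2, 2001 + 5 days = Nov 7, 2001; Nov 4, 2001 is within that limit.
(2) due by Nov 24, 2001 + 45 days = Jan 8, 2002; completed Nov 25, 2001, before the deadline.
(3) due by Nov 25, 2001 + 10 days = Dec 5, 2001; done Nov 27, 2001 — timely.
(4) permitted from Nov 2, 2001 + 9 days = Nov 11, 2001 onward; done Nov 28, 2001, after the minimum wait.
(5) due by Dec 8, 2001 + 14 days = Dec 22, 2001; done Dec 21, 2001 — timely.
(6) due by Dec 27, 2001 + 48 days = Feb 13, 2002; completed Feb 12, 2002, before the deadline.
(7) due by Mar 14, 2002 + 35 days = Apr 18, 2002; done Apr 17, 2002 — timely.

None — every step was satisfied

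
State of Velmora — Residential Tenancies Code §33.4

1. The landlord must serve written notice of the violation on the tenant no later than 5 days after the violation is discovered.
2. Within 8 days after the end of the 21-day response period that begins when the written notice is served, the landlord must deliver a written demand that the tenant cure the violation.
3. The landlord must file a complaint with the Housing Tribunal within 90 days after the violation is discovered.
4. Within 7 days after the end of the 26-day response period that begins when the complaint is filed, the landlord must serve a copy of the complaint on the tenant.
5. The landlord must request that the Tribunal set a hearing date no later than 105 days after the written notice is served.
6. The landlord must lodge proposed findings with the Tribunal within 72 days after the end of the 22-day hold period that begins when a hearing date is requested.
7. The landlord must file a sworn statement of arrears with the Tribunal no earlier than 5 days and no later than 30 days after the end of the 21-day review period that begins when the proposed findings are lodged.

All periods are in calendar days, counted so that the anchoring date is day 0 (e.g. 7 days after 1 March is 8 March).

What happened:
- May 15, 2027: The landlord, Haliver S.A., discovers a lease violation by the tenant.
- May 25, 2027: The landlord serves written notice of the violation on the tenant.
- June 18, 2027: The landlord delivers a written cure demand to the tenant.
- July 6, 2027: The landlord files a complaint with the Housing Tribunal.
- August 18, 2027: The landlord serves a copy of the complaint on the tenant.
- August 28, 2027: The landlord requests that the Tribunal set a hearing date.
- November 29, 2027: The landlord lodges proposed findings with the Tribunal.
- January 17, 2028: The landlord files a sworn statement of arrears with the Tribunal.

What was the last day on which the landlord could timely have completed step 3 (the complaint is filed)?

Step 3 runs from May 15, 2027, when the violation is discovered. 90 days after May 15, 2027 is August 13, 2027.

August 13, 2027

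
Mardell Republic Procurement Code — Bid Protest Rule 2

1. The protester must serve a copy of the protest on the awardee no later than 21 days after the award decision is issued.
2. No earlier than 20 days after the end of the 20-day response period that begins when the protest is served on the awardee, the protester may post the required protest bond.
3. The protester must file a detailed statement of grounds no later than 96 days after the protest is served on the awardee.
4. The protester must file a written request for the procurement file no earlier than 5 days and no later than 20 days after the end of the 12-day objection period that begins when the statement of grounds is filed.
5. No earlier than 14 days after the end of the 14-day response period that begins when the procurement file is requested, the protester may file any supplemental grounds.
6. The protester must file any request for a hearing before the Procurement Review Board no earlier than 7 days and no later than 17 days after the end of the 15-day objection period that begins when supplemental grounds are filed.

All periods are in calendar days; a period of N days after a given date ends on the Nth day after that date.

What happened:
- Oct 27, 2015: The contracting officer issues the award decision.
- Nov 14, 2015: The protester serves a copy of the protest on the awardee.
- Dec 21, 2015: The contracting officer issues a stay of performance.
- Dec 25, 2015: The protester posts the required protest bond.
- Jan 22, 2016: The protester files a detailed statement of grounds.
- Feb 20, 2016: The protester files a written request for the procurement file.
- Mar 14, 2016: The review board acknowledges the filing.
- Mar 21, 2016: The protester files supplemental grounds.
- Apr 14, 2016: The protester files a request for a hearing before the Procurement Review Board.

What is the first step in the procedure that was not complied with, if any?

(1) due by Oct 27, 2015 + 21 days = Nov 17, 2015; done Nov 14, 2015 — timely.
(2) permitted from Dec 4, 2015 + 20 days = Dec 24, 2015 onward; done Dec 25, 2015 — permitted.
(3) due by Nov 14, 2015 + 96 days = Feb 18, 2016; Jan 22, 2016 is within that limit.
(4) the permitted window runs from Feb 3, 2016 + 5 = Feb 8, 2016 to Feb 3, 2016 + 20 = Feb 23, 2016; done Feb 20, 2016, which is between those dates.
(5) permitted from Mar 5, 2016 + 14 days = Mar 19, 2016 onward; done Mar 21, 2016, after the minimum wait.
(6) the permitted window runs from Apr 5, 2016 + 7 = Apr 12, 2016 to Apr 5, 2016 + 17 = Apr 22, 2016; done Apr 14, 2016, which is between those dates.

None — every step was satisfied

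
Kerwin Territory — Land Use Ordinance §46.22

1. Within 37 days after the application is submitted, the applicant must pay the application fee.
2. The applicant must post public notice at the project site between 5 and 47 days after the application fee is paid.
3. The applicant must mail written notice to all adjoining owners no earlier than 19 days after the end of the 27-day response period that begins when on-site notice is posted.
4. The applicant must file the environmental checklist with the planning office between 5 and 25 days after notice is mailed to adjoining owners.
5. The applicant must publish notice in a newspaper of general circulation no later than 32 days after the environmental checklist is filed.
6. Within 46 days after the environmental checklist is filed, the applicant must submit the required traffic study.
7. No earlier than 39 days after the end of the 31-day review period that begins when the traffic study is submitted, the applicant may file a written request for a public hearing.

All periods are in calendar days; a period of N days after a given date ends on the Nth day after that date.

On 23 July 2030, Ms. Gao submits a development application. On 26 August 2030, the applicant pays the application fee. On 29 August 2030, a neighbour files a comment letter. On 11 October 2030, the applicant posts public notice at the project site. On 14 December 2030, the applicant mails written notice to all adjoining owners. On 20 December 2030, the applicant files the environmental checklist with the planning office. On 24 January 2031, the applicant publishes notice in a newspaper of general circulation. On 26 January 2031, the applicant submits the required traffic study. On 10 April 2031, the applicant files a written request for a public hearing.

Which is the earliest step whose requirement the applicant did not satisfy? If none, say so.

(1) due by 23 July 2030 + 37 days = 29 August 2030; done 26 August 2030 — timely.
(2) the permitted window runs from 26 August 2030 + 5 = 31 August 2030 to 26 August 2030 + 47 = 12 October 2030; done 11 October 2030, which is between those dates.
(3) permitted from 7 November 2030 + 19 days = 26 November 2030 onward; done 14 December 2030, after the minimum wait.
(4) the permitted window runs from 14 December 2030 + 5 = 19 December 2030 to 14 December 2030 + 25 = 8 January 2031; done 20 December 2030, which is between those dates.
(5) due by 20 December 2030 + 32 days = 21 January 2031; not done until 24 January 2031, 3 days after the deadline.

Step 5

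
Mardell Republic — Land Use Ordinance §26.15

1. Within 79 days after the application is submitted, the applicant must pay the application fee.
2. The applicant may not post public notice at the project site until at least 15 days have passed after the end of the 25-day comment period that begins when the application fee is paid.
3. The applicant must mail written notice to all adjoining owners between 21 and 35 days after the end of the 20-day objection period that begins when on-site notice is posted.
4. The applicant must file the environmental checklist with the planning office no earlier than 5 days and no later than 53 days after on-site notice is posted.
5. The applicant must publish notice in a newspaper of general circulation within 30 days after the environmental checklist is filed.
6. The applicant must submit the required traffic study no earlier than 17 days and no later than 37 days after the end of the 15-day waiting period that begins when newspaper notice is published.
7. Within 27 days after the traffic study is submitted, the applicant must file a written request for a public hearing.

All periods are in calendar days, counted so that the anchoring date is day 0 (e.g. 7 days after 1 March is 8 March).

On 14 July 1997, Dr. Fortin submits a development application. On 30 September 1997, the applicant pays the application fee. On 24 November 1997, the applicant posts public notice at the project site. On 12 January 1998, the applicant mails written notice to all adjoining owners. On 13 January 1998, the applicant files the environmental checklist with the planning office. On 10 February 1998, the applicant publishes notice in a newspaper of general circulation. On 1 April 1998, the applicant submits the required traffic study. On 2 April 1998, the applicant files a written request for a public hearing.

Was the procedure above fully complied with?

Yes

(1) due by 14 July 1997 + 79 days = 1 October 1997; done 30 September 1997 — timely.
(2) permitted from 25 October 1997 + 15 days = 9 November 1997 onward; done 24 November 1997 — permitted.
(3) the permitted window runs from 14 December 1997 + 21 = 4 January 1998 to 14 December 1997 + 35 = 18 January 1998; done 12 January 1998, which is between those dates.
(4) the permitted window runs from 24 November 1997 + 5 = 29 November 1997 to 24 November 1997 + 53 = 16 January 1998; 13 January 1998 falls inside that range.
(5) due by 13 January 1998 + 30 days = 12 February 1998; completed 10 February 1998, before the deadline.
(6) the permitted window runs from 25 February 1998 + 17 = 14 March 1998 to 25 February 1998 + 37 = 3 April 1998; done 1 April 1998 — within the window.
(7) due by 1 April 1998 + 27 days = 28 April 1998; 2 April 1998 is within that limit.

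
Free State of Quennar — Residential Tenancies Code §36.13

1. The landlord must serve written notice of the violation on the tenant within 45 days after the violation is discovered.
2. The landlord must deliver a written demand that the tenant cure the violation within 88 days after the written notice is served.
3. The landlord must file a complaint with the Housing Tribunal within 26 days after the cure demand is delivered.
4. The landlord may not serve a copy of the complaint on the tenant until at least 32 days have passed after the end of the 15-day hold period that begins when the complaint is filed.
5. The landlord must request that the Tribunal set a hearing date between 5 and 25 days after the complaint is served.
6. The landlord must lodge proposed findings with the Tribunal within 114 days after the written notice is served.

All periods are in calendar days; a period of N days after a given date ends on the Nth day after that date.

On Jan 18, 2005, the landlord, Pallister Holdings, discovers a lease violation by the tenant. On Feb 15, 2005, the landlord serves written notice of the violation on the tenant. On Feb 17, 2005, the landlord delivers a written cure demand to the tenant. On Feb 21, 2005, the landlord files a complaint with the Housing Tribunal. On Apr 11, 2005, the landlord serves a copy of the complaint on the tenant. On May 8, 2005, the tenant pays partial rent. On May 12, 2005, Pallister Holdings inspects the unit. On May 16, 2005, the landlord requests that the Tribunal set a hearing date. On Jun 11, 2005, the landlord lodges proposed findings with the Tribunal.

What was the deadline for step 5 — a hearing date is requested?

May 6, 2005

Step 5 runs from Apr 11, 2005, when the complaint is served. The window is 5–25 days after Apr 11, 2005; it closes on May 6, 2005.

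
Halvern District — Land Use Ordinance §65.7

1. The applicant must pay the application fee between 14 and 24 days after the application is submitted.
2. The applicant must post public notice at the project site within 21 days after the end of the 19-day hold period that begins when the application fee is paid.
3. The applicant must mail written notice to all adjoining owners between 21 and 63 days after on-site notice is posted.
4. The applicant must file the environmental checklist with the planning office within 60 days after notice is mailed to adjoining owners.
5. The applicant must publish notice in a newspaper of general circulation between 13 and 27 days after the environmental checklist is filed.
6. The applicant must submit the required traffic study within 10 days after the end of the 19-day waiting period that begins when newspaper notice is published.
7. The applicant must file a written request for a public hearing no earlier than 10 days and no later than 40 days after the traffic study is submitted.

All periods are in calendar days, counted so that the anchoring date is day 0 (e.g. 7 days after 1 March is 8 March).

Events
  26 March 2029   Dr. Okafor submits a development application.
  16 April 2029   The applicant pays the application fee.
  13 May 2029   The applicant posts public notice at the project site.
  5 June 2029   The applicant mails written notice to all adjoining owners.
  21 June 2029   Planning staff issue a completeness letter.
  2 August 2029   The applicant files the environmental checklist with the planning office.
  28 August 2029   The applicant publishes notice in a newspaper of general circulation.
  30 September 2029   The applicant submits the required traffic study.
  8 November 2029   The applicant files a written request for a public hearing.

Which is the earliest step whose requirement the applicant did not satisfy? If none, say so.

Step 6

Step 1: the window is 14–24 days after 26 March 2029 (when the application is submitted), so 9 April 2029 through 19 April 2029; done 16 April 2029 — within the window.
Step 2: 21 days after 5 May 2029 (end of the 19-day hold period, which began when the application fee is paid on 16 April 2029) is 26 May 2029; completed 13 May 2029, before the deadline.
Step 3: the window is 21–63 days after 13 May 2029 (when on-site notice is posted), so 3 June 2029 through 15 July 2029; done 5 June 2029 — within the window.
Step 4: 60 days after 5 June 2029 (when notice is mailed to adjoining owners) is 4 August 2029; completed 2 August 2029, before the deadline.
Step 5: the window is 13–27 days after 2 August 2029 (when the environmental checklist is filed), so 15 August 2029 through 29 August 2029; done 28 August 2029, which is between those dates.
Step 6: 10 days after 16 September 2029 (end of the 19-day waiting period, which began when newspaper notice is published on 28 August 2029) is 26 September 2029; done 30 September 2029 — 4 days late.
The analysis stops there.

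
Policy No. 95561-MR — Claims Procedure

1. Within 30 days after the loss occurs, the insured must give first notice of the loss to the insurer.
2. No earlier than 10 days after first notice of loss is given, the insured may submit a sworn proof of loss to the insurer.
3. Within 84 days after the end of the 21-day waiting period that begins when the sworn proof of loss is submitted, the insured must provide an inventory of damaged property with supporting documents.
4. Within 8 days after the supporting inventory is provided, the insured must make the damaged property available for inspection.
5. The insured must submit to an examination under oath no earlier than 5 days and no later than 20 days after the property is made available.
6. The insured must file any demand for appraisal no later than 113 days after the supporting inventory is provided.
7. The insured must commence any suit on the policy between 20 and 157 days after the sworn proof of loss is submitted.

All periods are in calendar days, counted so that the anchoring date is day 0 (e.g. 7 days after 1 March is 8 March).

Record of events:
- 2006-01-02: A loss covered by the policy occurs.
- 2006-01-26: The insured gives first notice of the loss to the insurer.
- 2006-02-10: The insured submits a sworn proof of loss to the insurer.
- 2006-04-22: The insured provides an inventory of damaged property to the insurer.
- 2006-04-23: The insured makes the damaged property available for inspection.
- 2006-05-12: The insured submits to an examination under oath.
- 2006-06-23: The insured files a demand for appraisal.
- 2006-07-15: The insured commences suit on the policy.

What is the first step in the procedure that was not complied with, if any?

None — every step was satisfied

Step 1: 30 days after 2006-01-02 (when the loss occurs) is 2006-02-01; completed 2006-01-26, before the deadline.
Step 2: the earliest permitted date is 10 days after 2006-01-26 (when first notice of loss is given), i.e. 2006-02-05; 2006-02-10 is on or after that date.
Step 3: 84 days after 2006-03-03 (end of the 21-day waiting period, which began when the sworn proof of loss is submitted on 2006-02-10) is 2006-05-26; done 2006-04-22 — timely.
Step 4: 8 days after 2006-04-22 (when the supporting inventory is provided) is 2006-04-30; done 2006-04-23 — timely.
Step 5: the window is 5–20 days after 2006-04-23 (when the property is made available), so 2006-04-28 through 2006-05-13; done 2006-05-12, which is between those dates.
Step 6: 113 days after 2006-04-22 (when the supporting inventory is provided) is 2006-08-13; 2006-06-23 is within that limit.
Step 7: the window is 20–157 days after 2006-02-10 (when the sworn proof of loss is submitted), so 2006-03-02 through 2006-07-17; done 2006-07-15 — within the window.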